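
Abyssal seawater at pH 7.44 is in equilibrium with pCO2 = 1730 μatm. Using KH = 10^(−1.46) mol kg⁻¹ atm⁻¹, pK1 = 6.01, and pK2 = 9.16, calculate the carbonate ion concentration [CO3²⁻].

[CO3²⁻] = 0.0308 mmol/kg

[CO2*] = KH · pCO2 = 10^(−1.46) × 1730×10^-6 = 5.999×10^-5 mol/kg
α₀ = 1/(1 + K1/[H⁺] + K1K2/[H⁺]²) = 1/(1 + 10^+1.43 + 10^-0.29) = 0.03518
DIC = [CO2*]/α₀ = 5.999×10^-5 / 0.03518 = 1.705 mmol/kg
[CO3²⁻] = α₂·DIC; α₂ = 0.01804, so [CO3²⁻] = 0.01804 × 1.705 = 0.0308 mmol/kg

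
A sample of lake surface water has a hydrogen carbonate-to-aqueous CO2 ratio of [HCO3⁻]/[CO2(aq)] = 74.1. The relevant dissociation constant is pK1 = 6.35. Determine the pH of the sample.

pH = 8.22

From K1 = [H⁺][HCO3⁻]/[CO2(aq)]:  pH = pK1 + log₁₀([HCO3⁻]/[CO2(aq)])
log₁₀(74.1) = +1.870
pH = 6.35 + (+1.870) = 8.22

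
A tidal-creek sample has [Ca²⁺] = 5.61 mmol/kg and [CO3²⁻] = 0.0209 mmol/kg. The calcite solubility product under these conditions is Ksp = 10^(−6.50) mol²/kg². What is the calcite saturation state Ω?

Ω = 0.371

Ksp = 10^(−6.50) = 3.162×10^-7
Ω = [Ca²⁺][CO3²⁻]/Ksp = (5.61×10^-3)(0.0209×10^-3) / 3.162×10^-7 = 0.371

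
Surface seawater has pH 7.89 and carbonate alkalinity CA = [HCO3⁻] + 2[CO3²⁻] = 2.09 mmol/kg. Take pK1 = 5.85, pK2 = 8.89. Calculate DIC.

CA = [HCO3⁻] + 2[CO3²⁻] = (α₁ + 2α₂)·DIC
At pH 7.89: [H⁺]/K1 = 10^-2.04 = 0.0091201, K2/[H⁺] = 10^-1.00 = 0.10000
α₁ = 1/(1 + 0.0091201 + 0.10000) = 1/1.1091 = 0.9016; α₂ = α₁·K2/[H⁺] = 0.09016
α₁ + 2α₂ = 1.0819
DIC = CA / (α₁ + 2α₂) = 2.09 / 1.0819 = 1.93 mmol/kg

DIC = 1.93 mmol/kg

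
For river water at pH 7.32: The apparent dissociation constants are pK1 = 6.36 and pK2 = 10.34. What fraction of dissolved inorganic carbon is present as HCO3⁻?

α₁ = 0.900

α₁ = 1 / (1 + [H⁺]/K1 + K2/[H⁺]) = 1 / (1 + 10^-0.96 + 10^-3.02)
   = 1 / (1 + 0.10965 + 0.00095499) = 1/1.1106 = 0.9004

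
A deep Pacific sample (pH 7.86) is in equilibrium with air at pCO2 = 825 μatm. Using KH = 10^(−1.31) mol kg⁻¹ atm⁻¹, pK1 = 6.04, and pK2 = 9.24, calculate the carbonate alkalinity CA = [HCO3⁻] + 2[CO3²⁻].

[CO2*] = KH · pCO2 = 10^(−1.31) × 825×10^-6 = 4.041×10^-5 mol/kg
α₀ = 1/(1 + K1/[H⁺] + K1K2/[H⁺]²) = 1/(1 + 10^+1.82 + 10^+0.44) = 0.01432
DIC = [CO2*]/α₀ = 4.041×10^-5 / 0.01432 = 2.821 mmol/kg
CA = (α₁ + 2α₂)·DIC = (0.9462 + 2×0.03945) × 2.821 = 2.89 mmol/kg

CA = 2.89 mmol/kg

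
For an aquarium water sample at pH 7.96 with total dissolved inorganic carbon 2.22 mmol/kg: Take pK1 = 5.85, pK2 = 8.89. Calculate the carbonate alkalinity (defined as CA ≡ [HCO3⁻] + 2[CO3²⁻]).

CA = [HCO3⁻] + 2[CO3²⁻] = (α₁ + 2α₂)·DIC
At pH 7.96: [H⁺]/K1 = 10^-2.11 = 0.0077625, K2/[H⁺] = 10^-0.93 = 0.11749
α₁ = 1/(1 + 0.0077625 + 0.11749) = 1/1.1253 = 0.8887; α₂ = α₁·K2/[H⁺] = 0.1044
α₁ + 2α₂ = 1.0975
CA = 1.0975 × 2.22 = 2.44 mmol/kg

CA = 2.44 mmol/kg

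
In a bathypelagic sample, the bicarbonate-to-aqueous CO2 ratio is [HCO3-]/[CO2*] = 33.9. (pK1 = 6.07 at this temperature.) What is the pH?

pH = 7.60

From K1 = [H⁺][HCO3-]/[CO2*]:  pH = pK1 + log₁₀([HCO3-]/[CO2*])
log₁₀(33.9) = +1.530
pH = 6.07 + (+1.530) = 7.60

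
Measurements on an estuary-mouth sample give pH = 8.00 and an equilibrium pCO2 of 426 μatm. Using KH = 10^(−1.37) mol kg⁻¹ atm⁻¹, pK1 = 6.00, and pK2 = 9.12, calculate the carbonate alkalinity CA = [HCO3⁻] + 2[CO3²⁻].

[CO2*] = KH · pCO2 = 10^(−1.37) × 426×10^-6 = 1.817×10^-5 mol/kg
α₀ = 1/(1 + K1/[H⁺] + K1K2/[H⁺]²) = 1/(1 + 10^+2.00 + 10^+0.88) = 0.009209
DIC = [CO2*]/α₀ = 1.817×10^-5 / 0.009209 = 1.973 mmol/kg
CA = (α₁ + 2α₂)·DIC = (0.9209 + 2×0.06986) × 1.973 = 2.09 mmol/kg

CA = 2.09 mmol/kg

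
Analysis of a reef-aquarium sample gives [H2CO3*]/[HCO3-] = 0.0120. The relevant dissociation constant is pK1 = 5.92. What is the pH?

From K1 = [H⁺][HCO3-]/[H2CO3*]:  pH = pK1 − log₁₀([H2CO3*]/[HCO3-])
log₁₀(0.0120) = -1.921
pH = 5.92 − (-1.921) = 7.84

pH = 7.84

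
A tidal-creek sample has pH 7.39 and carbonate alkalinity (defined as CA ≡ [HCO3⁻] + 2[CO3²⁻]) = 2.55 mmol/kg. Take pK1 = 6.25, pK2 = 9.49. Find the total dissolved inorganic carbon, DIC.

CA = [HCO3⁻] + 2[CO3²⁻] = (α₁ + 2α₂)·DIC
At pH 7.39: [H⁺]/K1 = 10^-1.14 = 0.072444, K2/[H⁺] = 10^-2.10 = 0.0079433
α₁ = 1/(1 + 0.072444 + 0.0079433) = 1/1.0804 = 0.9256; α₂ = α₁·K2/[H⁺] = 0.007352
α₁ + 2α₂ = 0.9403
DIC = CA / (α₁ + 2α₂) = 2.55 / 0.9403 = 2.71 mmol/kg

DIC = 2.71 mmol/kg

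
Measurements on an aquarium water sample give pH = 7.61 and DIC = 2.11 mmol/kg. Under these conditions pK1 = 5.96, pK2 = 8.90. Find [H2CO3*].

α₀ = 1 / (1 + K1/[H⁺] + K1K2/[H⁺]²) = 1 / (1 + 10^+1.65 + 10^+0.36)
   = 1 / (1 + 44.668 + 2.2909) = 1/47.959 = 0.02085
[CO2*] = α₀ × DIC = 0.02085 × 2.11 = 0.0440 mmol/kg

[CO2*] = 0.0440 mmol/kg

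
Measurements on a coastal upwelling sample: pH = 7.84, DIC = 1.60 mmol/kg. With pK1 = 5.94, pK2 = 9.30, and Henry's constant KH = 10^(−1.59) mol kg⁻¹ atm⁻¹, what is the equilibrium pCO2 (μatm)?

pCO2 = 748 μatm

α₀ = 1 / (1 + K1/[H⁺] + K1K2/[H⁺]²) = 1 / (1 + 10^+1.90 + 10^+0.44)
   = 1 / (1 + 79.433 + 2.7542) = 1/83.187 = 0.01202
[CO2*] = α₀ × DIC = 0.01202 × 1.60 = 0.01923 mmol/kg = 19.23 μmol/kg
pCO2 = [CO2*]/KH = 1.923×10^-5 / 2.570×10^-2 = 748 μatm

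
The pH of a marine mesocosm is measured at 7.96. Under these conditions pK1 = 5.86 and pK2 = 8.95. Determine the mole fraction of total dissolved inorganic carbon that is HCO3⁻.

α₁ = 1 / (1 + [H⁺]/K1 + K2/[H⁺]) = 1 / (1 + 10^-2.10 + 10^-0.99)
   = 1 / (1 + 0.0079433 + 0.10233) = 1/1.1103 = 0.9007

α₁ = 0.901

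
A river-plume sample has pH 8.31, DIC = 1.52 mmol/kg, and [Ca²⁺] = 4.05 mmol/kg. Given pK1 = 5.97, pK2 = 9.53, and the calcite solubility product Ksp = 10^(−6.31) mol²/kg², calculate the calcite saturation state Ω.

α₂ = 1 / (1 + [H⁺]/K2 + [H⁺]²/(K1K2)) = 1 / (1 + 10^+1.22 + 10^-1.12)
   = 1 / (1 + 16.596 + 0.075858) = 1/17.672 = 0.05659
[CO3²⁻] = α₂ × DIC = 0.05659 × 1.52 = 0.08601 mmol/kg
Ksp = 10^(−6.31) = 4.898×10^-7
Ω = [Ca²⁺][CO3²⁻]/Ksp = (4.05×10^-3)(8.601×10^-5) / 4.898×10^-7 = 0.711

Ω = 0.711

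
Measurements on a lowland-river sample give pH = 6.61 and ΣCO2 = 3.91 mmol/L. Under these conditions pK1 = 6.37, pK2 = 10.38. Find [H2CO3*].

α₀ = 1 / (1 + K1/[H⁺] + K1K2/[H⁺]²) = 1 / (1 + 10^+0.24 + 10^-3.53)
   = 1 / (1 + 1.7378 + 0.00029512) = 1/2.7381 = 0.3652
[CO2*] = α₀ × DIC = 0.3652 × 3.91 = 1.43 mmol/L

[CO2*] = 1.43 mmol/L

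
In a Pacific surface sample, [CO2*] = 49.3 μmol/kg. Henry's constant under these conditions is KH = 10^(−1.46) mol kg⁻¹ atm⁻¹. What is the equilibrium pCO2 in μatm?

KH = 10^(−1.46) = 3.467×10^-2 mol kg⁻¹ atm⁻¹
pCO2 = [CO2*]/KH = 49.3×10^-6 / 3.467×10^-2 = 1.42×10^-3 atm = 1420 μatm

pCO2 = 1420 μatm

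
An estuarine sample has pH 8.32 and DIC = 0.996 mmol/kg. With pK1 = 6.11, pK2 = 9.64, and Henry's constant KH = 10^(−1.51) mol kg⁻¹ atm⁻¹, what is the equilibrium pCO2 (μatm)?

pCO2 = 189 μatm

α₀ = 1 / (1 + K1/[H⁺] + K1K2/[H⁺]²) = 1 / (1 + 10^+2.21 + 10^+0.89)
   = 1 / (1 + 162.18 + 7.7625) = 1/170.94 = 0.005850
[CO2*] = α₀ × DIC = 0.005850 × 0.996 = 0.005826 mmol/kg = 5.826 μmol/kg
pCO2 = [CO2*]/KH = 5.826×10^-6 / 3.090×10^-2 = 189 μatm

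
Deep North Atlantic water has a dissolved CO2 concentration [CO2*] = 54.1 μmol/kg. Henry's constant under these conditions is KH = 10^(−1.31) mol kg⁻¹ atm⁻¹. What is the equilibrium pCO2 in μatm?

pCO2 = 1100 μatm

KH = 10^(−1.31) = 4.898×10^-2 mol kg⁻¹ atm⁻¹
pCO2 = [CO2*]/KH = 54.1×10^-6 / 4.898×10^-2 = 1.10×10^-3 atm = 1100 μatm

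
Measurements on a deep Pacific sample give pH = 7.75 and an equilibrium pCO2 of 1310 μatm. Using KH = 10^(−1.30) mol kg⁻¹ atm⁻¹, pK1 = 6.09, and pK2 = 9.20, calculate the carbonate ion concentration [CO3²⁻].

[CO3²⁻] = 0.106 mmol/kg

[CO2*] = KH · pCO2 = 10^(−1.30) × 1310×10^-6 = 6.566×10^-5 mol/kg
α₀ = 1/(1 + K1/[H⁺] + K1K2/[H⁺]²) = 1/(1 + 10^+1.66 + 10^+0.21) = 0.02069
DIC = [CO2*]/α₀ = 6.566×10^-5 / 0.02069 = 3.173 mmol/kg
[CO3²⁻] = α₂·DIC; α₂ = 0.03356, so [CO3²⁻] = 0.03356 × 3.173 = 0.106 mmol/kg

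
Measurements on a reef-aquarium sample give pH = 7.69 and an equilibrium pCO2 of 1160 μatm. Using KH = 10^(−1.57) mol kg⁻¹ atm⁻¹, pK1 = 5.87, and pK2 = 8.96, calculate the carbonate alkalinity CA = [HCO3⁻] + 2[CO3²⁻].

CA = 2.28 mmol/kg

[CO2*] = KH · pCO2 = 10^(−1.57) × 1160×10^-6 = 3.122×10^-5 mol/kg
α₀ = 1/(1 + K1/[H⁺] + K1K2/[H⁺]²) = 1/(1 + 10^+1.82 + 10^+0.55) = 0.01416
DIC = [CO2*]/α₀ = 3.122×10^-5 / 0.01416 = 2.205 mmol/kg
CA = (α₁ + 2α₂)·DIC = (0.9356 + 2×0.05024) × 2.205 = 2.28 mmol/kg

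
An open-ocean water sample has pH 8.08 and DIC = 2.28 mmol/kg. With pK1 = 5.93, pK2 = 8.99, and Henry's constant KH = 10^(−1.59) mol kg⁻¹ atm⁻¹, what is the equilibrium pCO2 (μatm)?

α₀ = 1 / (1 + K1/[H⁺] + K1K2/[H⁺]²) = 1 / (1 + 10^+2.15 + 10^+1.24)
   = 1 / (1 + 141.25 + 17.378) = 1/159.63 = 0.006264
[CO2*] = α₀ × DIC = 0.006264 × 2.28 = 0.01428 mmol/kg = 14.28 μmol/kg
pCO2 = [CO2*]/KH = 1.428×10^-5 / 2.570×10^-2 = 556 μatm

pCO2 = 556 μatm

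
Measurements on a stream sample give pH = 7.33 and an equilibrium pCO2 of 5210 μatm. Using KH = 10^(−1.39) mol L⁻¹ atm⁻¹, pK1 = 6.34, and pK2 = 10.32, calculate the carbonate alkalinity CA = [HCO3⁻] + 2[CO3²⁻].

[CO2*] = KH · pCO2 = 10^(−1.39) × 5210×10^-6 = 2.122×10^-4 mol/L
α₀ = 1/(1 + K1/[H⁺] + K1K2/[H⁺]²) = 1/(1 + 10^+0.99 + 10^-2.00) = 0.09274
DIC = [CO2*]/α₀ = 2.122×10^-4 / 0.09274 = 2.289 mmol/L
CA = (α₁ + 2α₂)·DIC = (0.9063 + 2×0.0009274) × 2.289 = 2.08 mmol/L

CA = 2.08 mmol/L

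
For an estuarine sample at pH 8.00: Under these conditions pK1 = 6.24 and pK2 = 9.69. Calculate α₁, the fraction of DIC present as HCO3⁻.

α₁ = 1 / (1 + [H⁺]/K1 + K2/[H⁺]) = 1 / (1 + 10^-1.76 + 10^-1.69)
   = 1 / (1 + 0.017378 + 0.020417) = 1/1.0378 = 0.9636

α₁ = 0.964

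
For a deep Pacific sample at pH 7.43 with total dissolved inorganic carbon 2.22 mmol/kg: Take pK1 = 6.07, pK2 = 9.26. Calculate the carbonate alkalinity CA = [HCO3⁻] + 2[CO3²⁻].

CA = 2.16 mmol/kg

CA = [HCO3⁻] + 2[CO3²⁻] = (α₁ + 2α₂)·DIC
At pH 7.43: [H⁺]/K1 = 10^-1.36 = 0.043652, K2/[H⁺] = 10^-1.83 = 0.014791
α₁ = 1/(1 + 0.043652 + 0.014791) = 1/1.0584 = 0.9448; α₂ = α₁·K2/[H⁺] = 0.01397
α₁ + 2α₂ = 0.9727
CA = 0.9727 × 2.22 = 2.16 mmol/kg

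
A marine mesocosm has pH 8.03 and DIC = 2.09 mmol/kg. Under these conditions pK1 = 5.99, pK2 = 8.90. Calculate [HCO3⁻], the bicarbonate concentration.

[HCO3⁻] = 1.83 mmol/kg

α₁ = 1 / (1 + [H⁺]/K1 + K2/[H⁺]) = 1 / (1 + 10^-2.04 + 10^-0.87)
   = 1 / (1 + 0.0091201 + 0.13490) = 1/1.1440 = 0.8741
[HCO3⁻] = α₁ × DIC = 0.8741 × 2.09 = 1.83 mmol/kg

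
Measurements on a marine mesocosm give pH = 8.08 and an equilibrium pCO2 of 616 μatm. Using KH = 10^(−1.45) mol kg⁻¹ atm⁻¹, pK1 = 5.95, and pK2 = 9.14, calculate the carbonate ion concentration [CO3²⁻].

[CO3²⁻] = 0.257 mmol/kg

[CO2*] = KH · pCO2 = 10^(−1.45) × 616×10^-6 = 2.186×10^-5 mol/kg
α₀ = 1/(1 + K1/[H⁺] + K1K2/[H⁺]²) = 1/(1 + 10^+2.13 + 10^+1.07) = 0.006773
DIC = [CO2*]/α₀ = 2.186×10^-5 / 0.006773 = 3.227 mmol/kg
[CO3²⁻] = α₂·DIC; α₂ = 0.07958, so [CO3²⁻] = 0.07958 × 3.227 = 0.257 mmol/kg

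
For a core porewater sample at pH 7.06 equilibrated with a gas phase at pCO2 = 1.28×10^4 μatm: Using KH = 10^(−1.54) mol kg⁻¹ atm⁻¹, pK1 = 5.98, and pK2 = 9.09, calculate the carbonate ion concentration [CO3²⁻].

[CO2*] = KH · pCO2 = 10^(−1.54) × 1.28×10^4×10^-6 = 3.692×10^-4 mol/kg
α₀ = 1/(1 + K1/[H⁺] + K1K2/[H⁺]²) = 1/(1 + 10^+1.08 + 10^-0.95) = 0.07613
DIC = [CO2*]/α₀ = 3.692×10^-4 / 0.07613 = 4.849 mmol/kg
[CO3²⁻] = α₂·DIC; α₂ = 0.008542, so [CO3²⁻] = 0.008542 × 4.849 = 0.0414 mmol/kg

[CO3²⁻] = 0.0414 mmol/kg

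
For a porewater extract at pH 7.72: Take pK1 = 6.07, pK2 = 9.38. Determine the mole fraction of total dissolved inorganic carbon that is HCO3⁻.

α₁ = 0.958

α₁ = 1 / (1 + [H⁺]/K1 + K2/[H⁺]) = 1 / (1 + 10^-1.65 + 10^-1.66)
   = 1 / (1 + 0.022387 + 0.021878) = 1/1.0443 = 0.9576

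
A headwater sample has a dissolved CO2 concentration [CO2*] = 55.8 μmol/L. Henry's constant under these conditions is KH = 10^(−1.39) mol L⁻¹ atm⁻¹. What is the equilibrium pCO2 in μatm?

pCO2 = 1370 μatm

KH = 10^(−1.39) = 4.074×10^-2 mol L⁻¹ atm⁻¹
pCO2 = [CO2*]/KH = 55.8×10^-6 / 4.074×10^-2 = 1.37×10^-3 atm = 1370 μatm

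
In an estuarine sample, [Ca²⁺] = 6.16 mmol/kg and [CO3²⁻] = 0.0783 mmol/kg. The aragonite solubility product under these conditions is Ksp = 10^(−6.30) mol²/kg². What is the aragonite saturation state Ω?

Ksp = 10^(−6.30) = 5.012×10^-7
Ω = [Ca²⁺][CO3²⁻]/Ksp = (6.16×10^-3)(0.0783×10^-3) / 5.012×10^-7 = 0.962

Ω = 0.962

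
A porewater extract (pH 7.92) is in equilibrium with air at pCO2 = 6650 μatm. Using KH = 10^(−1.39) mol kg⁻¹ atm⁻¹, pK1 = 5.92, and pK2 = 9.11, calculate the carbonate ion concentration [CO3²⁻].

[CO3²⁻] = 1.75 mmol/kg

[CO2*] = KH · pCO2 = 10^(−1.39) × 6650×10^-6 = 2.709×10^-4 mol/kg
α₀ = 1/(1 + K1/[H⁺] + K1K2/[H⁺]²) = 1/(1 + 10^+2.00 + 10^+0.81) = 0.009306
DIC = [CO2*]/α₀ = 2.709×10^-4 / 0.009306 = 29.11 mmol/kg
[CO3²⁻] = α₂·DIC; α₂ = 0.06009, so [CO3²⁻] = 0.06009 × 29.11 = 1.75 mmol/kg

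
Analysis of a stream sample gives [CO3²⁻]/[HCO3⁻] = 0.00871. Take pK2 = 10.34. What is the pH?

pH = 8.28

From K2 = [H⁺][CO3²⁻]/[HCO3⁻]:  pH = pK2 + log₁₀([CO3²⁻]/[HCO3⁻])
log₁₀(0.00871) = -2.060
pH = 10.34 + (-2.060) = 8.28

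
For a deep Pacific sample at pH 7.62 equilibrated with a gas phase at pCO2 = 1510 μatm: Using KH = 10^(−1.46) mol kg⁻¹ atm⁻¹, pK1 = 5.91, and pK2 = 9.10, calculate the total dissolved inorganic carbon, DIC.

DIC = 2.83 mmol/kg

[CO2*] = KH · pCO2 = 10^(−1.46) × 1510×10^-6 = 5.236×10^-5 mol/kg
α₀ = 1/(1 + K1/[H⁺] + K1K2/[H⁺]²) = 1/(1 + 10^+1.71 + 10^+0.23) = 0.01852
DIC = [CO2*]/α₀ = 5.236×10^-5 / 0.01852 = 2.83 mmol/kg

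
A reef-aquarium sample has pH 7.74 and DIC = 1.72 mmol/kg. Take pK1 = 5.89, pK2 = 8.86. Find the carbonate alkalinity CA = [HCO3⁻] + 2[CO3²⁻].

CA = 1.82 mmol/kg

CA = [HCO3⁻] + 2[CO3²⁻] = (α₁ + 2α₂)·DIC
At pH 7.74: [H⁺]/K1 = 10^-1.85 = 0.014125, K2/[H⁺] = 10^-1.12 = 0.075858
α₁ = 1/(1 + 0.014125 + 0.075858) = 1/1.0900 = 0.9174; α₂ = α₁·K2/[H⁺] = 0.06960
α₁ + 2α₂ = 1.0566
CA = 1.0566 × 1.72 = 1.82 mmol/kg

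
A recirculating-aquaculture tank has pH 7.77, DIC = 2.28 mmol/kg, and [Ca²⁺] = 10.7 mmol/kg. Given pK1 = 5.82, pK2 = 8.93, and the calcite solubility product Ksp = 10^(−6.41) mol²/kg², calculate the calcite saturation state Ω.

Ω = 4.02

α₂ = 1 / (1 + [H⁺]/K2 + [H⁺]²/(K1K2)) = 1 / (1 + 10^+1.16 + 10^-0.79)
   = 1 / (1 + 14.454 + 0.16218) = 1/15.617 = 0.06403
[CO3²⁻] = α₂ × DIC = 0.06403 × 2.28 = 0.1460 mmol/kg
Ksp = 10^(−6.41) = 3.890×10^-7
Ω = [Ca²⁺][CO3²⁻]/Ksp = (10.7×10^-3)(1.460×10^-4) / 3.890×10^-7 = 4.02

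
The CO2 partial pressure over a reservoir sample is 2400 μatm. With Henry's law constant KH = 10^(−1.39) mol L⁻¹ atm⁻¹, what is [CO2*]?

[CO2*] = 97.8 μmol/L

KH = 10^(−1.39) = 4.074×10^-2 mol L⁻¹ atm⁻¹
[CO2*] = KH · pCO2 = 4.074×10^-2 × 2400×10^-6 atm = 9.78×10^-5 mol/L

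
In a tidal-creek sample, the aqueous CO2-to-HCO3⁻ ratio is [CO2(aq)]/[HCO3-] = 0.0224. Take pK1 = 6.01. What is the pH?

pH = 7.66

From K1 = [H⁺][HCO3-]/[CO2(aq)]:  pH = pK1 − log₁₀([CO2(aq)]/[HCO3-])
log₁₀(0.0224) = -1.650
pH = 6.01 − (-1.650) = 7.66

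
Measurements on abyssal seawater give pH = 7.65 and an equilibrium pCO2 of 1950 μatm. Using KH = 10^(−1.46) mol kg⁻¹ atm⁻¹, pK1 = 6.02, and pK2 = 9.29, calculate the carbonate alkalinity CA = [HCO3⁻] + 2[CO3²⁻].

CA = 3.02 mmol/kg

[CO2*] = KH · pCO2 = 10^(−1.46) × 1950×10^-6 = 6.761×10^-5 mol/kg
α₀ = 1/(1 + K1/[H⁺] + K1K2/[H⁺]²) = 1/(1 + 10^+1.63 + 10^-0.01) = 0.02240
DIC = [CO2*]/α₀ = 6.761×10^-5 / 0.02240 = 3.018 mmol/kg
CA = (α₁ + 2α₂)·DIC = (0.9557 + 2×0.02189) × 3.018 = 3.02 mmol/kg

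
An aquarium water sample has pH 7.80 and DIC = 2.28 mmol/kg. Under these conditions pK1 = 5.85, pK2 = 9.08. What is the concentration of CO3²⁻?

α₂ = 1 / (1 + [H⁺]/K2 + [H⁺]²/(K1K2)) = 1 / (1 + 10^+1.28 + 10^-0.67)
   = 1 / (1 + 19.055 + 0.21380) = 1/20.268 = 0.04934
[CO3²⁻] = α₂ × DIC = 0.04934 × 2.28 = 0.112 mmol/kg

[CO3²⁻] = 0.112 mmol/kg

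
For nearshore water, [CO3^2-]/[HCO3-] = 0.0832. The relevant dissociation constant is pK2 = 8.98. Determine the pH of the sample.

From K2 = [H⁺][CO3^2-]/[HCO3-]:  pH = pK2 + log₁₀([CO3^2-]/[HCO3-])
log₁₀(0.0832) = -1.080
pH = 8.98 + (-1.080) = 7.90

pH = 7.90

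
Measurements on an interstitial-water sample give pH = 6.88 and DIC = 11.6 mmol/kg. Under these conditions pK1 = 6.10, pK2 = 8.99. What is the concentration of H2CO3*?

[CO2*] = 1.64 mmol/kg

α₀ = 1 / (1 + K1/[H⁺] + K1K2/[H⁺]²) = 1 / (1 + 10^+0.78 + 10^-1.33)
   = 1 / (1 + 6.0256 + 0.046774) = 1/7.0724 = 0.1414
[CO2*] = α₀ × DIC = 0.1414 × 11.6 = 1.64 mmol/kg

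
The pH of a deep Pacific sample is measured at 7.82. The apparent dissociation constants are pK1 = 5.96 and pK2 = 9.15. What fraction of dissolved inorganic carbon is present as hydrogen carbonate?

α₁ = 0.943

α₁ = 1 / (1 + [H⁺]/K1 + K2/[H⁺]) = 1 / (1 + 10^-1.86 + 10^-1.33)
   = 1 / (1 + 0.013804 + 0.046774) = 1/1.0606 = 0.9429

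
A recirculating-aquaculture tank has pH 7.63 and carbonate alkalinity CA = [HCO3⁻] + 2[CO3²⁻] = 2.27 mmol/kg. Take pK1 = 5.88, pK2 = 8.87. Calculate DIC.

DIC = 2.19 mmol/kg

CA = [HCO3⁻] + 2[CO3²⁻] = (α₁ + 2α₂)·DIC
At pH 7.63: [H⁺]/K1 = 10^-1.75 = 0.017783, K2/[H⁺] = 10^-1.24 = 0.057544
α₁ = 1/(1 + 0.017783 + 0.057544) = 1/1.0753 = 0.9299; α₂ = α₁·K2/[H⁺] = 0.05351
α₁ + 2α₂ = 1.0370
DIC = CA / (α₁ + 2α₂) = 2.27 / 1.0370 = 2.19 mmol/kg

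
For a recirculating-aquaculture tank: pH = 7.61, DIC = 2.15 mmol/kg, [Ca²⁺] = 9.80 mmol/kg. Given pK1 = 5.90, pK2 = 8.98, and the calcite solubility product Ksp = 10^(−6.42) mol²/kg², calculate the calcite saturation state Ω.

Ω = 2.23

α₂ = 1 / (1 + [H⁺]/K2 + [H⁺]²/(K1K2)) = 1 / (1 + 10^+1.37 + 10^-0.34)
   = 1 / (1 + 23.442 + 0.45709) = 1/24.899 = 0.04016
[CO3²⁻] = α₂ × DIC = 0.04016 × 2.15 = 0.08635 mmol/kg
Ksp = 10^(−6.42) = 3.802×10^-7
Ω = [Ca²⁺][CO3²⁻]/Ksp = (9.80×10^-3)(8.635×10^-5) / 3.802×10^-7 = 2.23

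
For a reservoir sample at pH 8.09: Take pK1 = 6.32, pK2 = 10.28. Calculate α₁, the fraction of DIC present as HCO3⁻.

α₁ = 1 / (1 + [H⁺]/K1 + K2/[H⁺]) = 1 / (1 + 10^-1.77 + 10^-2.19)
   = 1 / (1 + 0.016982 + 0.0064565) = 1/1.0234 = 0.9771

α₁ = 0.977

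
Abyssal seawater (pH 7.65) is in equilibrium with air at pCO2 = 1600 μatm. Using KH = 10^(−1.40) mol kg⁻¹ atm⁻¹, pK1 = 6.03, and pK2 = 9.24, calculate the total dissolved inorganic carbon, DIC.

[CO2*] = KH · pCO2 = 10^(−1.40) × 1600×10^-6 = 6.370×10^-5 mol/kg
α₀ = 1/(1 + K1/[H⁺] + K1K2/[H⁺]²) = 1/(1 + 10^+1.62 + 10^+0.03) = 0.02285
DIC = [CO2*]/α₀ = 6.370×10^-5 / 0.02285 = 2.79 mmol/kg

DIC = 2.79 mmol/kg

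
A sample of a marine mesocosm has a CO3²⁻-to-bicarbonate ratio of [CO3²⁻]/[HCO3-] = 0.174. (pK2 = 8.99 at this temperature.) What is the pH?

pH = 8.23

From K2 = [H⁺][CO3²⁻]/[HCO3-]:  pH = pK2 + log₁₀([CO3²⁻]/[HCO3-])
log₁₀(0.174) = -0.759
pH = 8.99 + (-0.759) = 8.23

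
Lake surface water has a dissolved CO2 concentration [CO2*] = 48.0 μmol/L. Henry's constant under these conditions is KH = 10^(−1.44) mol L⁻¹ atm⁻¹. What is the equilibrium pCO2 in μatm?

pCO2 = 1320 μatm

KH = 10^(−1.44) = 3.631×10^-2 mol L⁻¹ atm⁻¹
pCO2 = [CO2*]/KH = 48.0×10^-6 / 3.631×10^-2 = 1.32×10^-3 atm = 1320 μatm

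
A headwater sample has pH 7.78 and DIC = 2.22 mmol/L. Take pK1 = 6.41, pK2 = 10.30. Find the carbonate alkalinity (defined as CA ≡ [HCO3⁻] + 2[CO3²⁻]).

CA = [HCO3⁻] + 2[CO3²⁻] = (α₁ + 2α₂)·DIC
At pH 7.78: [H⁺]/K1 = 10^-1.37 = 0.042658, K2/[H⁺] = 10^-2.52 = 0.0030200
α₁ = 1/(1 + 0.042658 + 0.0030200) = 1/1.0457 = 0.9563; α₂ = α₁·K2/[H⁺] = 0.002888
α₁ + 2α₂ = 0.9621
CA = 0.9621 × 2.22 = 2.14 mmol/L

CA = 2.14 mmol/L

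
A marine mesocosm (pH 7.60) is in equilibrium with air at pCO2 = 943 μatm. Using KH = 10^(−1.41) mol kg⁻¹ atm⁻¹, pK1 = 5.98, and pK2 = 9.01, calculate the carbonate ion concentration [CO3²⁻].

[CO2*] = KH · pCO2 = 10^(−1.41) × 943×10^-6 = 3.669×10^-5 mol/kg
α₀ = 1/(1 + K1/[H⁺] + K1K2/[H⁺]²) = 1/(1 + 10^+1.62 + 10^+0.21) = 0.02257
DIC = [CO2*]/α₀ = 3.669×10^-5 / 0.02257 = 1.626 mmol/kg
[CO3²⁻] = α₂·DIC; α₂ = 0.03660, so [CO3²⁻] = 0.03660 × 1.626 = 0.0595 mmol/kg

[CO3²⁻] = 0.0595 mmol/kg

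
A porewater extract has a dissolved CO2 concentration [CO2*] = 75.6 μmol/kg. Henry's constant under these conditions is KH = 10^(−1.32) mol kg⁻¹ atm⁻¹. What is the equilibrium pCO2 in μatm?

KH = 10^(−1.32) = 4.786×10^-2 mol kg⁻¹ atm⁻¹
pCO2 = [CO2*]/KH = 75.6×10^-6 / 4.786×10^-2 = 1.58×10^-3 atm = 1580 μatm

pCO2 = 1580 μatm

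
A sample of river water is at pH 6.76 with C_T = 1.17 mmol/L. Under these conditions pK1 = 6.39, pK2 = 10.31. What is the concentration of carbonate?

[CO3²⁻] = 0.231 μmol/L

α₂ = 1 / (1 + [H⁺]/K2 + [H⁺]²/(K1K2)) = 1 / (1 + 10^+3.55 + 10^+3.18)
   = 1 / (1 + 3548.1 + 1513.6) = 1/5062.7 = 0.0001975
[CO3²⁻] = α₂ × DIC = 0.0001975 × 1.17 = 0.000231 mmol/L = 0.231 μmol/L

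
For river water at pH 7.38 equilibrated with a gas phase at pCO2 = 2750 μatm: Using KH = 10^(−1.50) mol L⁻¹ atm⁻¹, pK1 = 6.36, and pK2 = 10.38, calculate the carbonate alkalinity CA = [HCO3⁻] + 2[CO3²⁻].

CA = 0.912 mmol/L

[CO2*] = KH · pCO2 = 10^(−1.50) × 2750×10^-6 = 8.696×10^-5 mol/L
α₀ = 1/(1 + K1/[H⁺] + K1K2/[H⁺]²) = 1/(1 + 10^+1.02 + 10^-1.98) = 0.08709
DIC = [CO2*]/α₀ = 8.696×10^-5 / 0.08709 = 0.9985 mmol/L
CA = (α₁ + 2α₂)·DIC = (0.9120 + 2×0.0009120) × 0.9985 = 0.912 mmol/L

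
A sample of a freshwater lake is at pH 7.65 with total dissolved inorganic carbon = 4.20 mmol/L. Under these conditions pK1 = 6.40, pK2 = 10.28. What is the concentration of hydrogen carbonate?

[HCO3⁻] = 3.97 mmol/L

α₁ = 1 / (1 + [H⁺]/K1 + K2/[H⁺]) = 1 / (1 + 10^-1.25 + 10^-2.63)
   = 1 / (1 + 0.056234 + 0.0023442) = 1/1.0586 = 0.9447
[HCO3⁻] = α₁ × DIC = 0.9447 × 4.20 = 3.97 mmol/L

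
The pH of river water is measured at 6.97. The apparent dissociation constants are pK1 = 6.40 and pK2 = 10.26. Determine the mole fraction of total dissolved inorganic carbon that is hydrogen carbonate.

α₁ = 0.788

α₁ = 1 / (1 + [H⁺]/K1 + K2/[H⁺]) = 1 / (1 + 10^-0.57 + 10^-3.29)
   = 1 / (1 + 0.26915 + 0.00051286) = 1/1.2697 = 0.7876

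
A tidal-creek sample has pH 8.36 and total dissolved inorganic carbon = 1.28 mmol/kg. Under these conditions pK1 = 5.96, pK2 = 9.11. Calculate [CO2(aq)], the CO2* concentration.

α₀ = 1 / (1 + K1/[H⁺] + K1K2/[H⁺]²) = 1 / (1 + 10^+2.40 + 10^+1.65)
   = 1 / (1 + 251.19 + 44.668) = 1/296.86 = 0.003369
[CO2*] = α₀ × DIC = 0.003369 × 1.28 = 0.00431 mmol/kg = 4.31 μmol/kg

[CO2*] = 4.31 μmol/kg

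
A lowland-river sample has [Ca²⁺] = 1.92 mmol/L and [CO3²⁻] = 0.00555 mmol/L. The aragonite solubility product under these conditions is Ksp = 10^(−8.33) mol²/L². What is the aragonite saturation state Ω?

Ksp = 10^(−8.33) = 4.677×10^-9
Ω = [Ca²⁺][CO3²⁻]/Ksp = (1.92×10^-3)(0.00555×10^-3) / 4.677×10^-9 = 2.28

Ω = 2.28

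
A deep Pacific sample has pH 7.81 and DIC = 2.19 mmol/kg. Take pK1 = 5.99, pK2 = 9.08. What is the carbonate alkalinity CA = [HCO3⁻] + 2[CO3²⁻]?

CA = [HCO3⁻] + 2[CO3²⁻] = (α₁ + 2α₂)·DIC
At pH 7.81: [H⁺]/K1 = 10^-1.82 = 0.015136, K2/[H⁺] = 10^-1.27 = 0.053703
α₁ = 1/(1 + 0.015136 + 0.053703) = 1/1.0688 = 0.9356; α₂ = α₁·K2/[H⁺] = 0.05024
α₁ + 2α₂ = 1.0361
CA = 1.0361 × 2.19 = 2.27 mmol/kg

CA = 2.27 mmol/kg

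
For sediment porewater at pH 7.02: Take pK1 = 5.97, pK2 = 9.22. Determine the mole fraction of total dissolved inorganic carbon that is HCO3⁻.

α₁ = 0.913

α₁ = 1 / (1 + [H⁺]/K1 + K2/[H⁺]) = 1 / (1 + 10^-1.05 + 10^-2.20)
   = 1 / (1 + 0.089125 + 0.0063096) = 1/1.0954 = 0.9129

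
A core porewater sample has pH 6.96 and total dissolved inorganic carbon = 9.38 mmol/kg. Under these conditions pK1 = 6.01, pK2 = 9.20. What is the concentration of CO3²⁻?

[CO3²⁻] = 0.0483 mmol/kg

α₂ = 1 / (1 + [H⁺]/K2 + [H⁺]²/(K1K2)) = 1 / (1 + 10^+2.24 + 10^+1.29)
   = 1 / (1 + 173.78 + 19.498) = 1/194.28 = 0.005147
[CO3²⁻] = α₂ × DIC = 0.005147 × 9.38 = 0.0483 mmol/kg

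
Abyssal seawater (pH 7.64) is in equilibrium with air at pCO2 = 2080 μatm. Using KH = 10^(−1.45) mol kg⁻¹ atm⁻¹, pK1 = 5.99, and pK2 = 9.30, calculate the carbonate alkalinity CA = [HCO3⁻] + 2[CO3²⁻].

[CO2*] = KH · pCO2 = 10^(−1.45) × 2080×10^-6 = 7.380×10^-5 mol/kg
α₀ = 1/(1 + K1/[H⁺] + K1K2/[H⁺]²) = 1/(1 + 10^+1.65 + 10^-0.01) = 0.02144
DIC = [CO2*]/α₀ = 7.380×10^-5 / 0.02144 = 3.443 mmol/kg
CA = (α₁ + 2α₂)·DIC = (0.9576 + 2×0.02095) × 3.443 = 3.44 mmol/kg

CA = 3.44 mmol/kg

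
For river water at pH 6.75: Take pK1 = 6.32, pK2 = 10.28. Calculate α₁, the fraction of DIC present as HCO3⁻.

α₁ = 1 / (1 + [H⁺]/K1 + K2/[H⁺]) = 1 / (1 + 10^-0.43 + 10^-3.53)
   = 1 / (1 + 0.37154 + 0.00029512) = 1/1.3718 = 0.7290

α₁ = 0.729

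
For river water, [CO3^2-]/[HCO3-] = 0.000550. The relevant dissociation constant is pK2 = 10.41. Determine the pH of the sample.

From K2 = [H⁺][CO3^2-]/[HCO3-]:  pH = pK2 + log₁₀([CO3^2-]/[HCO3-])
log₁₀(0.000550) = -3.260
pH = 10.41 + (-3.260) = 7.15

pH = 7.15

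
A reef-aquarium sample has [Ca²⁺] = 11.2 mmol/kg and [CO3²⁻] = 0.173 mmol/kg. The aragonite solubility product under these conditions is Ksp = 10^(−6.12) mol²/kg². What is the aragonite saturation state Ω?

Ω = 2.55

Ksp = 10^(−6.12) = 7.586×10^-7
Ω = [Ca²⁺][CO3²⁻]/Ksp = (11.2×10^-3)(0.173×10^-3) / 7.586×10^-7 = 2.55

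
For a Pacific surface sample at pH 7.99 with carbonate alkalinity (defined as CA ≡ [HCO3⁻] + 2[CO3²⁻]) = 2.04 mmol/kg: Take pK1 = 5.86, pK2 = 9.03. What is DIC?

CA = [HCO3⁻] + 2[CO3²⁻] = (α₁ + 2α₂)·DIC
At pH 7.99: [H⁺]/K1 = 10^-2.13 = 0.0074131, K2/[H⁺] = 10^-1.04 = 0.091201
α₁ = 1/(1 + 0.0074131 + 0.091201) = 1/1.0986 = 0.9102; α₂ = α₁·K2/[H⁺] = 0.08301
α₁ + 2α₂ = 1.0763
DIC = CA / (α₁ + 2α₂) = 2.04 / 1.0763 = 1.90 mmol/kg

DIC = 1.90 mmol/kg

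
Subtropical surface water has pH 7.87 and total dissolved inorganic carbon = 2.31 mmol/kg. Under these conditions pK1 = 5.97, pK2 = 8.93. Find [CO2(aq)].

[CO2*] = 0.0264 mmol/kg

α₀ = 1 / (1 + K1/[H⁺] + K1K2/[H⁺]²) = 1 / (1 + 10^+1.90 + 10^+0.84)
   = 1 / (1 + 79.433 + 6.9183) = 1/87.351 = 0.01145
[CO2*] = α₀ × DIC = 0.01145 × 2.31 = 0.0264 mmol/kg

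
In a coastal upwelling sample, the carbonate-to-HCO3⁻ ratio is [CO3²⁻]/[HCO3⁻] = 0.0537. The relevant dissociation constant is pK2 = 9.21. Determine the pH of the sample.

From K2 = [H⁺][CO3²⁻]/[HCO3⁻]:  pH = pK2 + log₁₀([CO3²⁻]/[HCO3⁻])
log₁₀(0.0537) = -1.270
pH = 9.21 + (-1.270) = 7.94

pH = 7.94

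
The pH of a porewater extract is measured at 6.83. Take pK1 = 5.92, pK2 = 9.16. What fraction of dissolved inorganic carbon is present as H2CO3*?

α₀ = 1 / (1 + K1/[H⁺] + K1K2/[H⁺]²) = 1 / (1 + 10^+0.91 + 10^-1.42)
   = 1 / (1 + 8.1283 + 0.038019) = 1/9.1663 = 0.1091

α₀ = 0.109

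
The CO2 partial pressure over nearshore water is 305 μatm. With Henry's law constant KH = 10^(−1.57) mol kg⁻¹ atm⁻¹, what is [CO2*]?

KH = 10^(−1.57) = 2.692×10^-2 mol kg⁻¹ atm⁻¹
[CO2*] = KH · pCO2 = 2.692×10^-2 × 305×10^-6 atm = 8.21×10^-6 mol/kg

[CO2*] = 8.21 μmol/kg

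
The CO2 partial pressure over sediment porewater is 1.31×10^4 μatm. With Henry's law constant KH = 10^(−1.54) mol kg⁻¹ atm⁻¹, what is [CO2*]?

KH = 10^(−1.54) = 2.884×10^-2 mol kg⁻¹ atm⁻¹
[CO2*] = KH · pCO2 = 2.884×10^-2 × 1.31×10^4×10^-6 atm = 3.78×10^-4 mol/kg

[CO2*] = 378 μmol/kg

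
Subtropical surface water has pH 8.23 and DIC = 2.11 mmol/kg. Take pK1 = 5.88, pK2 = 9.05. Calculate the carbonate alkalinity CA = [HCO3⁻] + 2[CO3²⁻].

CA = 2.38 mmol/kg

CA = [HCO3⁻] + 2[CO3²⁻] = (α₁ + 2α₂)·DIC
At pH 8.23: [H⁺]/K1 = 10^-2.35 = 0.0044668, K2/[H⁺] = 10^-0.82 = 0.15136
α₁ = 1/(1 + 0.0044668 + 0.15136) = 1/1.1558 = 0.8652; α₂ = α₁·K2/[H⁺] = 0.1310
α₁ + 2α₂ = 1.1271
CA = 1.1271 × 2.11 = 2.38 mmol/kg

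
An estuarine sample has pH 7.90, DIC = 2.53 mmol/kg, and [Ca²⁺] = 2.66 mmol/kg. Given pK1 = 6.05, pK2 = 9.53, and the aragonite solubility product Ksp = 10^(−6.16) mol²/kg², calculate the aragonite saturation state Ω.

α₂ = 1 / (1 + [H⁺]/K2 + [H⁺]²/(K1K2)) = 1 / (1 + 10^+1.63 + 10^-0.22)
   = 1 / (1 + 42.658 + 0.60256) = 1/44.261 = 0.02259
[CO3²⁻] = α₂ × DIC = 0.02259 × 2.53 = 0.05716 mmol/kg
Ksp = 10^(−6.16) = 6.918×10^-7
Ω = [Ca²⁺][CO3²⁻]/Ksp = (2.66×10^-3)(5.716×10^-5) / 6.918×10^-7 = 0.220

Ω = 0.220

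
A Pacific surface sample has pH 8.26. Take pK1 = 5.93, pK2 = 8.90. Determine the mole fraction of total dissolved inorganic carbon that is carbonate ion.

α₂ = 0.186

α₂ = 1 / (1 + [H⁺]/K2 + [H⁺]²/(K1K2)) = 1 / (1 + 10^+0.64 + 10^-1.69)
   = 1 / (1 + 4.3652 + 0.020417) = 1/5.3856 = 0.1857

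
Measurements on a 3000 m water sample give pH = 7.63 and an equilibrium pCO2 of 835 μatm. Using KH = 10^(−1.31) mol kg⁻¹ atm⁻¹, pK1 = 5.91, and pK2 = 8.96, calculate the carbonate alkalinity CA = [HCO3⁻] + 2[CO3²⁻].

CA = 2.35 mmol/kg

[CO2*] = KH · pCO2 = 10^(−1.31) × 835×10^-6 = 4.090×10^-5 mol/kg
α₀ = 1/(1 + K1/[H⁺] + K1K2/[H⁺]²) = 1/(1 + 10^+1.72 + 10^+0.39) = 0.01788
DIC = [CO2*]/α₀ = 4.090×10^-5 / 0.01788 = 2.288 mmol/kg
CA = (α₁ + 2α₂)·DIC = (0.9382 + 2×0.04388) × 2.288 = 2.35 mmol/kg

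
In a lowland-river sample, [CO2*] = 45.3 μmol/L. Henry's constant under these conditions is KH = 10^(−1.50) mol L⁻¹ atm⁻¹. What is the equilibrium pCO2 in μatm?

KH = 10^(−1.50) = 3.162×10^-2 mol L⁻¹ atm⁻¹
pCO2 = [CO2*]/KH = 45.3×10^-6 / 3.162×10^-2 = 1.43×10^-3 atm = 1430 μatm

pCO2 = 1430 μatm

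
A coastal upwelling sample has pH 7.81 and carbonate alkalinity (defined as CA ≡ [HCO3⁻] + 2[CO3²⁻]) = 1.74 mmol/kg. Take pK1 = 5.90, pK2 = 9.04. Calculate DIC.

CA = [HCO3⁻] + 2[CO3²⁻] = (α₁ + 2α₂)·DIC
At pH 7.81: [H⁺]/K1 = 10^-1.91 = 0.012303, K2/[H⁺] = 10^-1.23 = 0.058884
α₁ = 1/(1 + 0.012303 + 0.058884) = 1/1.0712 = 0.9335; α₂ = α₁·K2/[H⁺] = 0.05497
α₁ + 2α₂ = 1.0435
DIC = CA / (α₁ + 2α₂) = 1.74 / 1.0435 = 1.67 mmol/kg

DIC = 1.67 mmol/kg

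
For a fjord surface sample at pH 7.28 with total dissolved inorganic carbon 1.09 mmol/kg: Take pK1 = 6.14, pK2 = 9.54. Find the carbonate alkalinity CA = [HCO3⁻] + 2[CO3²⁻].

CA = [HCO3⁻] + 2[CO3²⁻] = (α₁ + 2α₂)·DIC
At pH 7.28: [H⁺]/K1 = 10^-1.14 = 0.072444, K2/[H⁺] = 10^-2.26 = 0.0054954
α₁ = 1/(1 + 0.072444 + 0.0054954) = 1/1.0779 = 0.9277; α₂ = α₁·K2/[H⁺] = 0.005098
α₁ + 2α₂ = 0.9379
CA = 0.9379 × 1.09 = 1.02 mmol/kg

CA = 1.02 mmol/kg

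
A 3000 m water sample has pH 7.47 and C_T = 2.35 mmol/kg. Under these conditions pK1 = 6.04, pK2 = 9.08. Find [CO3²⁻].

[CO3²⁻] = 0.0543 mmol/kg

α₂ = 1 / (1 + [H⁺]/K2 + [H⁺]²/(K1K2)) = 1 / (1 + 10^+1.61 + 10^+0.18)
   = 1 / (1 + 40.738 + 1.5136) = 1/43.252 = 0.02312
[CO3²⁻] = α₂ × DIC = 0.02312 × 2.35 = 0.0543 mmol/kg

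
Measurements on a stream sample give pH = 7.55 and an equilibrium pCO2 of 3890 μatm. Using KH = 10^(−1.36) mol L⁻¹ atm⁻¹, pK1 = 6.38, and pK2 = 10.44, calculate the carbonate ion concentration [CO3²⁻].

[CO3²⁻] = 3.24 μmol/L

[CO2*] = KH · pCO2 = 10^(−1.36) × 3890×10^-6 = 1.698×10^-4 mol/L
α₀ = 1/(1 + K1/[H⁺] + K1K2/[H⁺]²) = 1/(1 + 10^+1.17 + 10^-1.72) = 0.06325
DIC = [CO2*]/α₀ = 1.698×10^-4 / 0.06325 = 2.685 mmol/L
[CO3²⁻] = α₂·DIC; α₂ = 0.001205, so [CO3²⁻] = 0.001205 × 2.685 = 0.00324 mmol/L = 3.24 μmol/L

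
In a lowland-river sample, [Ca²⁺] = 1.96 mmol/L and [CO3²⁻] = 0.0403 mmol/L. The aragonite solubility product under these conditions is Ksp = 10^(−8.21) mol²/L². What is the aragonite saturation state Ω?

Ω = 12.8

Ksp = 10^(−8.21) = 6.166×10^-9
Ω = [Ca²⁺][CO3²⁻]/Ksp = (1.96×10^-3)(0.0403×10^-3) / 6.166×10^-9 = 12.8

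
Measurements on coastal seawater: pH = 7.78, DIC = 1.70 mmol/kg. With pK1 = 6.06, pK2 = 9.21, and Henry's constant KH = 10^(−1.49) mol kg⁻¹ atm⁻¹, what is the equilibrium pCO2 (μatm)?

α₀ = 1 / (1 + K1/[H⁺] + K1K2/[H⁺]²) = 1 / (1 + 10^+1.72 + 10^+0.29)
   = 1 / (1 + 52.481 + 1.9498) = 1/55.431 = 0.01804
[CO2*] = α₀ × DIC = 0.01804 × 1.70 = 0.03067 mmol/kg
pCO2 = [CO2*]/KH = 3.067×10^-5 / 3.236×10^-2 = 948 μatm

pCO2 = 948 μatm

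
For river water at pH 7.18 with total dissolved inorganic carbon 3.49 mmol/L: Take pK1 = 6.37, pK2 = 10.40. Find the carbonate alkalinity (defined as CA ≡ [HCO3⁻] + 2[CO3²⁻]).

CA = [HCO3⁻] + 2[CO3²⁻] = (α₁ + 2α₂)·DIC
At pH 7.18: [H⁺]/K1 = 10^-0.81 = 0.15488, K2/[H⁺] = 10^-3.22 = 0.00060256
α₁ = 1/(1 + 0.15488 + 0.00060256) = 1/1.1555 = 0.8654; α₂ = α₁·K2/[H⁺] = 0.0005215
α₁ + 2α₂ = 0.8665
CA = 0.8665 × 3.49 = 3.02 mmol/L

CA = 3.02 mmol/L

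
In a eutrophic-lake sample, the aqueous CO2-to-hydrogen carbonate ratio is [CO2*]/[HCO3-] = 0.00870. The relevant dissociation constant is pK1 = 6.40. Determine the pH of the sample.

pH = 8.46

From K1 = [H⁺][HCO3-]/[CO2*]:  pH = pK1 − log₁₀([CO2*]/[HCO3-])
log₁₀(0.00870) = -2.060
pH = 6.40 − (-2.060) = 8.46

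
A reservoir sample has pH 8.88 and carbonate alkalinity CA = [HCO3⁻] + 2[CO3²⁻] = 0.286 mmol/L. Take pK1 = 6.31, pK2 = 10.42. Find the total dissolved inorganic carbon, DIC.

CA = [HCO3⁻] + 2[CO3²⁻] = (α₁ + 2α₂)·DIC
At pH 8.88: [H⁺]/K1 = 10^-2.57 = 0.0026915, K2/[H⁺] = 10^-1.54 = 0.028840
α₁ = 1/(1 + 0.0026915 + 0.028840) = 1/1.0315 = 0.9694; α₂ = α₁·K2/[H⁺] = 0.02796
α₁ + 2α₂ = 1.0253
DIC = CA / (α₁ + 2α₂) = 0.286 / 1.0253 = 0.279 mmol/L

DIC = 0.279 mmol/L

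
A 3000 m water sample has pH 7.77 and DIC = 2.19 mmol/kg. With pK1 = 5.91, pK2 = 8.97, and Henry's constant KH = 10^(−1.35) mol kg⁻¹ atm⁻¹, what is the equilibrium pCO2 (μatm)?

α₀ = 1 / (1 + K1/[H⁺] + K1K2/[H⁺]²) = 1 / (1 + 10^+1.86 + 10^+0.66)
   = 1 / (1 + 72.444 + 4.5709) = 1/78.014 = 0.01282
[CO2*] = α₀ × DIC = 0.01282 × 2.19 = 0.02807 mmol/kg
pCO2 = [CO2*]/KH = 2.807×10^-5 / 4.467×10^-2 = 628 μatm

pCO2 = 628 μatm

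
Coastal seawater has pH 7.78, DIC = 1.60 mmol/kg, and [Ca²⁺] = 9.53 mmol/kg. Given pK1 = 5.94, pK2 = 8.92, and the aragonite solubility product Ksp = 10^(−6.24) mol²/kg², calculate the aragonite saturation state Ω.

Ω = 1.77

α₂ = 1 / (1 + [H⁺]/K2 + [H⁺]²/(K1K2)) = 1 / (1 + 10^+1.14 + 10^-0.70)
   = 1 / (1 + 13.804 + 0.19953) = 1/15.003 = 0.06665
[CO3²⁻] = α₂ × DIC = 0.06665 × 1.60 = 0.1066 mmol/kg
Ksp = 10^(−6.24) = 5.754×10^-7
Ω = [Ca²⁺][CO3²⁻]/Ksp = (9.53×10^-3)(1.066×10^-4) / 5.754×10^-7 = 1.77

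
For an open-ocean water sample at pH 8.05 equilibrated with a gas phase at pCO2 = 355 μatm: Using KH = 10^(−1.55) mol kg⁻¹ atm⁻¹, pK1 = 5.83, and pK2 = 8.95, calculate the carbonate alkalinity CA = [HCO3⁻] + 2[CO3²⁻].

[CO2*] = KH · pCO2 = 10^(−1.55) × 355×10^-6 = 1.001×10^-5 mol/kg
α₀ = 1/(1 + K1/[H⁺] + K1K2/[H⁺]²) = 1/(1 + 10^+2.22 + 10^+1.32) = 0.005323
DIC = [CO2*]/α₀ = 1.001×10^-5 / 0.005323 = 1.880 mmol/kg
CA = (α₁ + 2α₂)·DIC = (0.8835 + 2×0.1112) × 1.880 = 2.08 mmol/kg

CA = 2.08 mmol/kg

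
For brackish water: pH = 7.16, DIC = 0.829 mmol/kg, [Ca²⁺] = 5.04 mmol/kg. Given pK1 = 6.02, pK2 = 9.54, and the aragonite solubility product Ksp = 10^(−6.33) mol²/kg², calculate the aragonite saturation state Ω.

Ω = 0.0346

α₂ = 1 / (1 + [H⁺]/K2 + [H⁺]²/(K1K2)) = 1 / (1 + 10^+2.38 + 10^+1.24)
   = 1 / (1 + 239.88 + 17.378) = 1/258.26 = 0.003872
[CO3²⁻] = α₂ × DIC = 0.003872 × 0.829 = 0.003210 mmol/kg = 3.210 μmol/kg
Ksp = 10^(−6.33) = 4.677×10^-7
Ω = [Ca²⁺][CO3²⁻]/Ksp = (5.04×10^-3)(3.210×10^-6) / 4.677×10^-7 = 0.0346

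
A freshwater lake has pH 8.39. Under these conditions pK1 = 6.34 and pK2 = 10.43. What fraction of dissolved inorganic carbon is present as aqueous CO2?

α₀ = 0.00875

α₀ = 1 / (1 + K1/[H⁺] + K1K2/[H⁺]²) = 1 / (1 + 10^+2.05 + 10^+0.01)
   = 1 / (1 + 112.20 + 1.0233) = 1/114.23 = 0.008755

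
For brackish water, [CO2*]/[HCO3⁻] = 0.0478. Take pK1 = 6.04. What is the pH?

pH = 7.36

From K1 = [H⁺][HCO3⁻]/[CO2*]:  pH = pK1 − log₁₀([CO2*]/[HCO3⁻])
log₁₀(0.0478) = -1.321
pH = 6.04 − (-1.321) = 7.36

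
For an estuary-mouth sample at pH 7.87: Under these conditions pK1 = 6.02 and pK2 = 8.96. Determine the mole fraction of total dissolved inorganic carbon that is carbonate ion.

α₂ = 1 / (1 + [H⁺]/K2 + [H⁺]²/(K1K2)) = 1 / (1 + 10^+1.09 + 10^-0.76)
   = 1 / (1 + 12.303 + 0.17378) = 1/13.476 = 0.07420

α₂ = 0.0742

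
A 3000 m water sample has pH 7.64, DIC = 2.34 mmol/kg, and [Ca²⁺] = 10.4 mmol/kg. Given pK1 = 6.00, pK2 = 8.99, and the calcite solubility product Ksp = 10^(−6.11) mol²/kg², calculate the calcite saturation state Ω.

Ω = 1.31

α₂ = 1 / (1 + [H⁺]/K2 + [H⁺]²/(K1K2)) = 1 / (1 + 10^+1.35 + 10^-0.29)
   = 1 / (1 + 22.387 + 0.51286) = 1/23.900 = 0.04184
[CO3²⁻] = α₂ × DIC = 0.04184 × 2.34 = 0.09791 mmol/kg
Ksp = 10^(−6.11) = 7.762×10^-7
Ω = [Ca²⁺][CO3²⁻]/Ksp = (10.4×10^-3)(9.791×10^-5) / 7.762×10^-7 = 1.31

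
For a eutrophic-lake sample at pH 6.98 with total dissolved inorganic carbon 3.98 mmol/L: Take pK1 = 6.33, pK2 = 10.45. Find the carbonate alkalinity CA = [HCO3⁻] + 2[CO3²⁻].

CA = [HCO3⁻] + 2[CO3²⁻] = (α₁ + 2α₂)·DIC
At pH 6.98: [H⁺]/K1 = 10^-0.65 = 0.22387, K2/[H⁺] = 10^-3.47 = 0.00033884
α₁ = 1/(1 + 0.22387 + 0.00033884) = 1/1.2242 = 0.8169; α₂ = α₁·K2/[H⁺] = 0.0002768
α₁ + 2α₂ = 0.8174
CA = 0.8174 × 3.98 = 3.25 mmol/L

CA = 3.25 mmol/L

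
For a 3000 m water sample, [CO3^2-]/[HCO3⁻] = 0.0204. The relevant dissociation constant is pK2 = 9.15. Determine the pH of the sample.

From K2 = [H⁺][CO3^2-]/[HCO3⁻]:  pH = pK2 + log₁₀([CO3^2-]/[HCO3⁻])
log₁₀(0.0204) = -1.690
pH = 9.15 + (-1.690) = 7.46

pH = 7.46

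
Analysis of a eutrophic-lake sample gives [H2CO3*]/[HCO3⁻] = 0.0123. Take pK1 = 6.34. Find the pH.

From K1 = [H⁺][HCO3⁻]/[H2CO3*]:  pH = pK1 − log₁₀([H2CO3*]/[HCO3⁻])
log₁₀(0.0123) = -1.910
pH = 6.34 − (-1.910) = 8.25

pH = 8.25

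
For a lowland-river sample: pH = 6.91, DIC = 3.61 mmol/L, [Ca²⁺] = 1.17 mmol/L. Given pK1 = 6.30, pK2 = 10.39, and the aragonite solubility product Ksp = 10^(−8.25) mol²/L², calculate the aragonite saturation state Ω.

α₂ = 1 / (1 + [H⁺]/K2 + [H⁺]²/(K1K2)) = 1 / (1 + 10^+3.48 + 10^+2.87)
   = 1 / (1 + 3020.0 + 741.31) = 1/3762.3 = 0.0002658
[CO3²⁻] = α₂ × DIC = 0.0002658 × 3.61 = 0.0009595 mmol/L = 0.9595 μmol/L
Ksp = 10^(−8.25) = 5.623×10^-9
Ω = [Ca²⁺][CO3²⁻]/Ksp = (1.17×10^-3)(9.595×10^-7) / 5.623×10^-9 = 0.200

Ω = 0.200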